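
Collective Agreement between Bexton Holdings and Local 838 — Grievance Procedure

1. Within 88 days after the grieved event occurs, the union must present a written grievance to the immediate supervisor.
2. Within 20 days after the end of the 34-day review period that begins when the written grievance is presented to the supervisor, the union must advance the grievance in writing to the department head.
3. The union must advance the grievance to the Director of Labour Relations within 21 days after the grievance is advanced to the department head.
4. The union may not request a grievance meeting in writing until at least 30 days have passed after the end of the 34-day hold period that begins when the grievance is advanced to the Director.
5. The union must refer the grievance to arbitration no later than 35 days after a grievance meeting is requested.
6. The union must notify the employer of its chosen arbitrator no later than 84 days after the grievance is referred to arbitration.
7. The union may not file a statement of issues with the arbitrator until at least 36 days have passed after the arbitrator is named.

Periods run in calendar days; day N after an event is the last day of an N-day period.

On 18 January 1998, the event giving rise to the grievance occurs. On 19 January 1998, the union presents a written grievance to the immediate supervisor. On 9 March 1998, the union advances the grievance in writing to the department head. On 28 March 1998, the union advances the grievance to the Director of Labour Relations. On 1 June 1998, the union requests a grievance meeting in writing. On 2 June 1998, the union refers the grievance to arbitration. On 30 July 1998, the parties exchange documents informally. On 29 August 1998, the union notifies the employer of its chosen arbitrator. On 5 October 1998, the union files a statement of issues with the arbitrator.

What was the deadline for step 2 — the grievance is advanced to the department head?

The written grievance is presented to the supervisor on 19 January 1998; the 34-day review period therefore ends 22 February 1998, and step 2 runs from that date. 20 days after 22 February 1998 is 14 March 1998.

14 March 1998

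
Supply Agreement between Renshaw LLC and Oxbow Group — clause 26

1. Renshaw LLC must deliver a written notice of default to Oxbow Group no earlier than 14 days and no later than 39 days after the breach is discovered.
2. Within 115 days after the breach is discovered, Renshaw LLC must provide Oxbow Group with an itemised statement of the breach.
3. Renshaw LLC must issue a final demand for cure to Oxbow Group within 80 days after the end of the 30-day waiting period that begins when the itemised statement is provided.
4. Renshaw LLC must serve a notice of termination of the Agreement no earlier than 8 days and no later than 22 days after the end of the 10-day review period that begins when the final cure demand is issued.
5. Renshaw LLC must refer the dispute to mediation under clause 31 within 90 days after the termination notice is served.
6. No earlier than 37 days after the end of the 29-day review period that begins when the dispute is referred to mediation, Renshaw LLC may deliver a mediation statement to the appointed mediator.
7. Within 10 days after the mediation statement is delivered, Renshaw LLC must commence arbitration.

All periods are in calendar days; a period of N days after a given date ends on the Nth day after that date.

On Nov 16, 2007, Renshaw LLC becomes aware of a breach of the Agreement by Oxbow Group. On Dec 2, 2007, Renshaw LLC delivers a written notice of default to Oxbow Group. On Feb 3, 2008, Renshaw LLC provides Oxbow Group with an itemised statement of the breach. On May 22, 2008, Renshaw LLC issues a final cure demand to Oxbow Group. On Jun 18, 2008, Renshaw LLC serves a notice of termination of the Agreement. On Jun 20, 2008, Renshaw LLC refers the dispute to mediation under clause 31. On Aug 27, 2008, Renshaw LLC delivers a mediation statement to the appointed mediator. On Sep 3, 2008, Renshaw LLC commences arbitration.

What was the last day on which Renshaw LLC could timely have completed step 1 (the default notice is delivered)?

Step 1 runs from Nov 16, 2007, when the breach is discovered. The window is 14–39 days after Nov 16, 2007; it closes on Dec 25, 2007.

Dec 25, 2007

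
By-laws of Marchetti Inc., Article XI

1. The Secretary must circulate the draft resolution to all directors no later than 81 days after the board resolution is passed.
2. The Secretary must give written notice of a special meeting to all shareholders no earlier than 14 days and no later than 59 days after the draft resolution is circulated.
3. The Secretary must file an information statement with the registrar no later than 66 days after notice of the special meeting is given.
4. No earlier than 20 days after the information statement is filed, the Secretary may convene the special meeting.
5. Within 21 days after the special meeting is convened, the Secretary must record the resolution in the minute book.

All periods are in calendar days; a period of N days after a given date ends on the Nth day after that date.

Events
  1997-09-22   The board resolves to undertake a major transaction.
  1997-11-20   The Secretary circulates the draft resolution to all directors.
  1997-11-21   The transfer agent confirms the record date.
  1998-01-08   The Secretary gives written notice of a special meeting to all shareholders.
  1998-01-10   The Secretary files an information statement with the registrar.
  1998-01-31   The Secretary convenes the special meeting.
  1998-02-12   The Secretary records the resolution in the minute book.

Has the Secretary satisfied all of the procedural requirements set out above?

(1) due by 1997-09-22 + 81 days = 1997-12-12; 1997-11-20 is within that limit.
(2) the permitted window runs from 1997-11-20 + 14 = 1997-12-04 to 1997-11-20 + 59 = 1998-01-18; 1998-01-08 falls inside that range.
(3) due by 1998-01-08 + 66 days = 1998-03-15; 1998-01-10 is within that limit.
(4) permitted from 1998-01-10 + 20 days = 1998-01-30 onward; done 1998-01-31, after the minimum wait.
(5) due by 1998-01-31 + 21 days = 1998-02-21; done 1998-02-12 — timely.

Yes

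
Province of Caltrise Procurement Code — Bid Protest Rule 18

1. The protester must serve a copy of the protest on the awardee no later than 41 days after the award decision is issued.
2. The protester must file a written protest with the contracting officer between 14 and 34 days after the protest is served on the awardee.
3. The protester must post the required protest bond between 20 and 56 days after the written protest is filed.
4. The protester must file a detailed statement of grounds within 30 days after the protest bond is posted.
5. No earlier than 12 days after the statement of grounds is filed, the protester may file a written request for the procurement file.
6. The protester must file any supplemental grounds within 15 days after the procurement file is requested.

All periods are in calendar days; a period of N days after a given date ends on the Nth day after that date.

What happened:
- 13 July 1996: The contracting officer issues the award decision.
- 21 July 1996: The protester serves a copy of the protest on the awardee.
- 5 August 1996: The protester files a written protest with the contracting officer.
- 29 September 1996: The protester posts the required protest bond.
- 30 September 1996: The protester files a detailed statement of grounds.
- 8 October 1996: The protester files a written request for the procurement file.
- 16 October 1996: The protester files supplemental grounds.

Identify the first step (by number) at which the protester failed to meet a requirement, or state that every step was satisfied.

(1) due by 13 July 1996 + 41 days = 23 August 1996; done 21 July 1996 — timely.
(2) the permitted window runs from 21 July 1996 + 14 = 4 August 1996 to 21 July 1996 + 34 = 24 August 1996; 5 August 1996 falls inside that range.
(3) the permitted window runs from 5 August 1996 + 20 = 25 August 1996 to 5 August 1996 + 56 = 30 September 1996; 29 September 1996 falls inside that range.
(4) due by 29 September 1996 + 30 days = 29 October 1996; done 30 September 1996 — timely.
(5) permitted from 30 September 1996 + 12 days = 12 October 1996 onward; 8 October 1996 is 4 days before the earliest permitted date.

Step 5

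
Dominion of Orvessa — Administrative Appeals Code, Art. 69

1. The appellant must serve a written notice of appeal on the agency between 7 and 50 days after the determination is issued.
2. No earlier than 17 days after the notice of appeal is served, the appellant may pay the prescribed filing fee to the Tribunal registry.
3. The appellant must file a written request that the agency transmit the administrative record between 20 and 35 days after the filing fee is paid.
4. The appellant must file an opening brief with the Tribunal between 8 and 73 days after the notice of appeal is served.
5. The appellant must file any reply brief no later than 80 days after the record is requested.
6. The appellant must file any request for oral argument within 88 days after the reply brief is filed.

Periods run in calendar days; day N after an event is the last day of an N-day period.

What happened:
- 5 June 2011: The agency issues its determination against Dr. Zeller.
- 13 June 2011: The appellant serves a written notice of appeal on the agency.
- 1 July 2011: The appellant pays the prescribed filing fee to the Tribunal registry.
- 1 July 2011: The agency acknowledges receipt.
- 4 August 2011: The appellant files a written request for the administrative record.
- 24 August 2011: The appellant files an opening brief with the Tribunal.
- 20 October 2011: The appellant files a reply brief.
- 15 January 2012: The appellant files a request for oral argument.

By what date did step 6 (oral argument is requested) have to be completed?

Step 6 runs from 20 October 2011, when the reply brief is filed. 88 days after 20 October 2011 is 16 January 2012.

16 January 2012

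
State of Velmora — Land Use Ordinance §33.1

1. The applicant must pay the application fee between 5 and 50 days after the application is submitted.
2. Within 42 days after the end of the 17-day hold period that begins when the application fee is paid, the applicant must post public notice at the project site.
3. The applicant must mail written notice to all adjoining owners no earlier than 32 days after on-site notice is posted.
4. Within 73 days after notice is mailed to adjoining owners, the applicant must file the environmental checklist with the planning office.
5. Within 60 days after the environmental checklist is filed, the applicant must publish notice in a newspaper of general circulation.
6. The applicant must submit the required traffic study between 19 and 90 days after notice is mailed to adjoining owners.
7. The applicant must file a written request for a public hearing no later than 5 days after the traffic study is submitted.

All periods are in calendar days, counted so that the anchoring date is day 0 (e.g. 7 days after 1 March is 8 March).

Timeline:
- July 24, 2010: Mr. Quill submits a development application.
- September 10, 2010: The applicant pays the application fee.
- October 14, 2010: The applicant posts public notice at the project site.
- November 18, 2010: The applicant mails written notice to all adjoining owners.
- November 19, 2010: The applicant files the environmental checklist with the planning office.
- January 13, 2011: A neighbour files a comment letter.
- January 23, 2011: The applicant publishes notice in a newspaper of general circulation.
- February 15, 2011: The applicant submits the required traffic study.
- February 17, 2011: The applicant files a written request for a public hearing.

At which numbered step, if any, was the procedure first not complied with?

Step 1 — 5 and 50 days from July 24, 2010 (when the application is submitted) are July 29, 2010 and September 12, 2010 respectively; done September 10, 2010 — within the window.
Step 2 — counting 42 days from September 27, 2010 (end of the 17-day hold period, which began when the application fee is paid on September 10, 2010) gives a deadline of November 8, 2010; done October 14, 2010 — timely.
Step 3 — must wait 32 days from October 14, 2010 (when on-site notice is posted), so not before November 15, 2010; November 18, 2010 is on or after that date.
Step 4 — counting 73 days from November 18, 2010 (when notice is mailed to adjoining owners) gives a deadline of January 30, 2011; done November 19, 2010 — timely.
Step 5 — counting 60 days from November 19, 2010 (when the environmental checklist is filed) gives a deadline of January 18, 2011; January 23, 2011 misses that deadline by 5 days.

Step 5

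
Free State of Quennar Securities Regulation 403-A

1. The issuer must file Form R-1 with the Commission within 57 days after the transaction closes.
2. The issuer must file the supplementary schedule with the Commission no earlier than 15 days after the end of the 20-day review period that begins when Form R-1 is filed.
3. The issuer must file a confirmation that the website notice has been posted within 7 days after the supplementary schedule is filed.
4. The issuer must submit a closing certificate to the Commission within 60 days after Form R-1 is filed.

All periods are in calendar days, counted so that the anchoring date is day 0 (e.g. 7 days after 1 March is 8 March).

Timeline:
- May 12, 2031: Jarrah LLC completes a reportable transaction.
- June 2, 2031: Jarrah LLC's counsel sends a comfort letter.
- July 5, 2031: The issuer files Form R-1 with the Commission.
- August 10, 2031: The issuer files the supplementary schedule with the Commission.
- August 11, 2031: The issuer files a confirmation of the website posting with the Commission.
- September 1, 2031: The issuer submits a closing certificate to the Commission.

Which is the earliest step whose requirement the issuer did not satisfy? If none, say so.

None — every step was satisfied

(1) due by May 12, 2031 + 57 days = July 8, 2031; July 5, 2031 is within that limit.
(2) permitted from July 25, 2031 + 15 days = August 9, 2031 onward; August 10, 2031 is on or after that date.
(3) due by August 10, 2031 + 7 days = August 17, 2031; done August 11, 2031 — timely.
(4) due by July 5, 2031 + 60 days = September 3, 2031; completed September 1, 2031, before the deadline.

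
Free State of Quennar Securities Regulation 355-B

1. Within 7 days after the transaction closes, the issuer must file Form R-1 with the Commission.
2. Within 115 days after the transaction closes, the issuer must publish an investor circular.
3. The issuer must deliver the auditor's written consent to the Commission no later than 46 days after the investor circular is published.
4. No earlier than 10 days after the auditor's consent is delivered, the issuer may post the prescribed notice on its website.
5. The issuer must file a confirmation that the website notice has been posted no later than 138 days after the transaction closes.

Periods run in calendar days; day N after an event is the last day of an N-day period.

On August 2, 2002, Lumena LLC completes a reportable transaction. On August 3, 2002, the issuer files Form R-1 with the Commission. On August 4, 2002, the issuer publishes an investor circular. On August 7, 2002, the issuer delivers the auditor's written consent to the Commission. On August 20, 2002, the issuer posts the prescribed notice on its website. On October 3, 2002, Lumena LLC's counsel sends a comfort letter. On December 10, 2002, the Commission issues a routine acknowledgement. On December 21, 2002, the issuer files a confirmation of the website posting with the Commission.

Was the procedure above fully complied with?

No

Step 1 — counting 7 days from August 2, 2002 (when the transaction closes) gives a deadline of August 9, 2002; completed August 3, 2002, before the deadline.
Step 2 — counting 115 days from August 2, 2002 (when the transaction closes) gives a deadline of November 25, 2002; August 4, 2002 is within that limit.
Step 3 — counting 46 days from August 4, 2002 (when the investor circular is published) gives a deadline of September 19, 2002; August 7, 2002 is within that limit.
Step 4 — must wait 10 days from August 7, 2002 (when the auditor's consent is delivered), so not before August 17, 2002; done August 20, 2002 — permitted.
Step 5 — counting 138 days from August 2, 2002 (when the transaction closes) gives a deadline of December 18, 2002; December 21, 2002 misses that deadline by 3 days.
The analysis stops there.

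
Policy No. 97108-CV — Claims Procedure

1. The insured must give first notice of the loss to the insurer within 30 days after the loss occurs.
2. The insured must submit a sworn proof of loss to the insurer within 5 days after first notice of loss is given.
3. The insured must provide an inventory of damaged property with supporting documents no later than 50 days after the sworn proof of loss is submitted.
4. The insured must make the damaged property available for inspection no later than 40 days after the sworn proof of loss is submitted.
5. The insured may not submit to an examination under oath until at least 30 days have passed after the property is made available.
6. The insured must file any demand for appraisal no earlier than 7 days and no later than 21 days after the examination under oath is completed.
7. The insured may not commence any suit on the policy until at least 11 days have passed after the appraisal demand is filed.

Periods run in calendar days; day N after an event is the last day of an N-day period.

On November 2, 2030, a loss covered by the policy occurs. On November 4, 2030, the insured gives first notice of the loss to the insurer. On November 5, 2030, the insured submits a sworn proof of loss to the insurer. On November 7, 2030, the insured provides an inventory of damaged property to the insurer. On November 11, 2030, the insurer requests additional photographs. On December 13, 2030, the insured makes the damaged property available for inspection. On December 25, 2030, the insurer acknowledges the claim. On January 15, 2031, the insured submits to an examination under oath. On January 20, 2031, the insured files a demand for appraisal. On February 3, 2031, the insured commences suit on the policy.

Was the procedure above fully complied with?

No

(1) due by November 2, 2030 + 30 days = December 2, 2030; completed November 4, 2030, before the deadline.
(2) due by November 4, 2030 + 5 days = November 9, 2030; done November 5, 2030 — timely.
(3) due by November 5, 2030 + 50 days = December 25, 2030; November 7, 2030 is within that limit.
(4) due by November 5, 2030 + 40 days = December 15, 2030; done December 13, 2030 — timely.
(5) permitted from December 13, 2030 + 30 days = January 12, 2031 onward; done January 15, 2031, after the minimum wait.
(6) the permitted window runs from January 15, 2031 + 7 = January 22, 2031 to January 15, 2031 + 21 = February 5, 2031; January 20, 2031 is 2 days too early.
Later steps need not be reached.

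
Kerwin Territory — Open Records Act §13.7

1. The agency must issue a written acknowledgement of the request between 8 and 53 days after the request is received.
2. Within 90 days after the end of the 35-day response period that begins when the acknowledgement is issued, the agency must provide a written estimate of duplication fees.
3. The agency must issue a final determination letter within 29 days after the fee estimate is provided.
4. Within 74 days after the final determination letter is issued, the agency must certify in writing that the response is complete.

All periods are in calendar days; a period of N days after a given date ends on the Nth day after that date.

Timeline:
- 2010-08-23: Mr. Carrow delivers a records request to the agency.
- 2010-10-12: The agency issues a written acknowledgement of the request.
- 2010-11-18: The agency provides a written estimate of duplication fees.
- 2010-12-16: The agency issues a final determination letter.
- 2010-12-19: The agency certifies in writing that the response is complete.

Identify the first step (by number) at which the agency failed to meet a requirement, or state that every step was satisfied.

None — every step was satisfied

Step 1: the window is 8–53 days after 2010-08-23 (when the request is received), so 2010-08-31 through 2010-10-15; 2010-10-12 falls inside that range.
Step 2: 90 days after 2010-11-16 (end of the 35-day response period, which began when the acknowledgement is issued on 2010-10-12) is 2011-02-14; 2010-11-18 is within that limit.
Step 3: 29 days after 2010-11-18 (when the fee estimate is provided) is 2010-12-17; completed 2010-12-16, before the deadline.
Step 4: 74 days after 2010-12-16 (when the final determination letter is issued) is 2011-02-28; 2010-12-19 is within that limit.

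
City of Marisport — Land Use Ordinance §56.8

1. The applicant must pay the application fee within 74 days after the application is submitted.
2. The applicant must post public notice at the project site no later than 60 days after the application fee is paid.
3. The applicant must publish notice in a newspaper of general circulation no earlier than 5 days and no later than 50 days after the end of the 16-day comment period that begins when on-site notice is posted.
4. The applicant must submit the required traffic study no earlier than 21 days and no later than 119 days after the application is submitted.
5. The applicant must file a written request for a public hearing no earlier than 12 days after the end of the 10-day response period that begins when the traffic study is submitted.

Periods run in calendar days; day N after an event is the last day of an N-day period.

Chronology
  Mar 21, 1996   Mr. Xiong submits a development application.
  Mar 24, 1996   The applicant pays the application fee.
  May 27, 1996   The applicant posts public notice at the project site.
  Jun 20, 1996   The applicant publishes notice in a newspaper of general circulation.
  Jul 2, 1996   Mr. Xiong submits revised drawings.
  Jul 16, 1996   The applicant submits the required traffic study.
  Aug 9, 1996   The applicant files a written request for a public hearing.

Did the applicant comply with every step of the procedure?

No

Step 1 — counting 74 days from Mar 21, 1996 (when the application is submitted) gives a deadline of Jun 3, 1996; completed Mar 24, 1996, before the deadline.
Step 2 — counting 60 days from Mar 24, 1996 (when the application fee is paid) gives a deadline of May 23, 1996; May 27, 1996 misses that deadline by 4 days.
The analysis stops there.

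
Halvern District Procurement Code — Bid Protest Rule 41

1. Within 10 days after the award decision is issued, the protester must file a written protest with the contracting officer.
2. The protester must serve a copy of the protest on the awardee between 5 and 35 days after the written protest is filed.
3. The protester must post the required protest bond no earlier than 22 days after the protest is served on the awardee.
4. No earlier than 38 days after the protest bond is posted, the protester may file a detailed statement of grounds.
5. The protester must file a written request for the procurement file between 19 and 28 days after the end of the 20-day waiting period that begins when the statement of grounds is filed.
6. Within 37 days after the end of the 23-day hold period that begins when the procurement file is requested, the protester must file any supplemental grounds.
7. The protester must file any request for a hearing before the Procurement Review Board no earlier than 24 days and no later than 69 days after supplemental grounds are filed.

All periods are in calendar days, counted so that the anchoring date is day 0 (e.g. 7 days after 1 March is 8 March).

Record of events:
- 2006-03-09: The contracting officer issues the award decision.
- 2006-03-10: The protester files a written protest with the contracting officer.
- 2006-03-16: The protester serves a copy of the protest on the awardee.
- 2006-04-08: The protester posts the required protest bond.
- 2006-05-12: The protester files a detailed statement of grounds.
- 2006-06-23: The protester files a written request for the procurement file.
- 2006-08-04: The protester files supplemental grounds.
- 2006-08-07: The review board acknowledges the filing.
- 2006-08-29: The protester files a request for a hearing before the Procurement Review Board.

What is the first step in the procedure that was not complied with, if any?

Step 1: 10 days after 2006-03-09 (when the award decision is issued) is 2006-03-19; 2006-03-10 is within that limit.
Step 2: the window is 5–35 days after 2006-03-10 (when the written protest is filed), so 2006-03-15 through 2006-04-14; done 2006-03-16 — within the window.
Step 3: the earliest permitted date is 22 days after 2006-03-16 (when the protest is served on the awardee), i.e. 2006-04-07; done 2006-04-08, after the minimum wait.
Step 4: the earliest permitted date is 38 days after 2006-04-08 (when the protest bond is posted), i.e. 2006-05-16; 2006-05-12 is 4 days before the earliest permitted date.

Step 4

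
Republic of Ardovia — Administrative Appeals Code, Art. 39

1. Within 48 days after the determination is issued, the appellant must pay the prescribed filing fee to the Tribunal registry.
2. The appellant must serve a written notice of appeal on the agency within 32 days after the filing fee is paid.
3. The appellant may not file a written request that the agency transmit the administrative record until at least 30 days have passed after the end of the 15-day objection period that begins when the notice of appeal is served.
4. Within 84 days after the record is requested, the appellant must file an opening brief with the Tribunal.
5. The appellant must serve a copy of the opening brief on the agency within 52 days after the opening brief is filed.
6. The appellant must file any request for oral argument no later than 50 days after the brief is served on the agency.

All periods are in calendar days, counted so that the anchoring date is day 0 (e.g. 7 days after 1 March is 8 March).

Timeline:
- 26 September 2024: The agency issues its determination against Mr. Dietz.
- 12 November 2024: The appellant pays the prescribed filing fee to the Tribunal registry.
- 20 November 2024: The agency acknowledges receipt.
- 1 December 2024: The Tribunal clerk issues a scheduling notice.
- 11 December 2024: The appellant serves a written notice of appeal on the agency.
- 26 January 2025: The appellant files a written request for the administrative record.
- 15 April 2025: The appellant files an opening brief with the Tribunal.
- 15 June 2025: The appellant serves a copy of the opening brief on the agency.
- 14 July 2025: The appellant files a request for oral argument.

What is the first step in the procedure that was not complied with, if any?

Step 5

Step 1: 48 days after 26 September 2024 (when the determination is issued) is 13 November 2024; completed 12 November 2024, before the deadline.
Step 2: 32 days after 12 November 2024 (when the filing fee is paid) is 14 December 2024; 11 December 2024 is within that limit.
Step 3: the earliest permitted date is 30 days after 26 December 2024 (end of the 15-day objection period, which began when the notice of appeal is served on 11 December 2024), i.e. 25 January 2025; done 26 January 2025, after the minimum wait.
Step 4: 84 days after 26 January 2025 (when the record is requested) is 20 April 2025; done 15 April 2025 — timely.
Step 5: 52 days after 15 April 2025 (when the opening brief is filed) is 6 June 2025; done 15 June 2025 — 9 days late.
The procedure was therefore not followed at step 5.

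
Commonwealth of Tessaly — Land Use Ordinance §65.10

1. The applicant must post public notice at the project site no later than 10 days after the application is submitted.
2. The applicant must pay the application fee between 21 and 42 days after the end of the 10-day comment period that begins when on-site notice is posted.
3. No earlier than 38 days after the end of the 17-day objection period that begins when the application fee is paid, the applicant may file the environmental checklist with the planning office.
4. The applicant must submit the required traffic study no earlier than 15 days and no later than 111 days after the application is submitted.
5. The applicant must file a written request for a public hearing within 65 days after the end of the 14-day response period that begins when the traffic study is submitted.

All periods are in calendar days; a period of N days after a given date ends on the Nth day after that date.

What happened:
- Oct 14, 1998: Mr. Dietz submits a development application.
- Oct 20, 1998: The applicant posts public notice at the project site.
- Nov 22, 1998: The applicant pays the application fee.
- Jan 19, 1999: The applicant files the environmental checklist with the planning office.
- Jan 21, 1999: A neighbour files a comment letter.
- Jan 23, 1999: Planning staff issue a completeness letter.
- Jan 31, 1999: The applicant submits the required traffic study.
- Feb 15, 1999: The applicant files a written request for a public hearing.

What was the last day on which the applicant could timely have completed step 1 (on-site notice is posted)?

Oct 24, 1998

Step 1 runs from Oct 14, 1998, when the application is submitted. 10 days after Oct 14, 1998 is Oct 24, 1998.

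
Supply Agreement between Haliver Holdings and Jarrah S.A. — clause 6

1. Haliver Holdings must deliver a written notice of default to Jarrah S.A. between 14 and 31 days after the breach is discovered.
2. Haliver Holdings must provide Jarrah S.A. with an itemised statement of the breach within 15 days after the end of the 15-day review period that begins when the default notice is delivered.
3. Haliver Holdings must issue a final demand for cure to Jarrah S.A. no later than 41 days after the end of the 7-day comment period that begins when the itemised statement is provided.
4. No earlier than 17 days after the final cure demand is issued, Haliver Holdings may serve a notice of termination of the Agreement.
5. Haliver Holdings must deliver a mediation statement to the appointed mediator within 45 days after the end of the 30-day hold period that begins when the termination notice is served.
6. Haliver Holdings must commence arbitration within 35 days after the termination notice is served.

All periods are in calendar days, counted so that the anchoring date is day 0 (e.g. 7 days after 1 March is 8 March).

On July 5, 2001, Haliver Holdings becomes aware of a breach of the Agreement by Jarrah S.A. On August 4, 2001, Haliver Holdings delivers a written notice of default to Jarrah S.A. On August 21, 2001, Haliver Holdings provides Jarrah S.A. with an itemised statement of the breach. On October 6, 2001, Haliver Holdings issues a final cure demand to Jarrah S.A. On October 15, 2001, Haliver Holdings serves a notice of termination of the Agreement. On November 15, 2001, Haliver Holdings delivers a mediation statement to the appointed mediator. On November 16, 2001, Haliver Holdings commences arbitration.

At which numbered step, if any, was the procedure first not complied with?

Step 4

(1) the permitted window runs from July 5, 2001 + 14 = July 19, 2001 to July 5, 2001 + 31 = August 5, 2001; done August 4, 2001 — within the window.
(2) due by August 19, 2001 + 15 days = September 3, 2001; August 21, 2001 is within that limit.
(3) due by August 28, 2001 + 41 days = October 8, 2001; completed October 6, 2001, before the deadline.
(4) permitted from October 6, 2001 + 17 days = October 23, 2001 onward; acted on October 15, 2001, 8 days prematurely.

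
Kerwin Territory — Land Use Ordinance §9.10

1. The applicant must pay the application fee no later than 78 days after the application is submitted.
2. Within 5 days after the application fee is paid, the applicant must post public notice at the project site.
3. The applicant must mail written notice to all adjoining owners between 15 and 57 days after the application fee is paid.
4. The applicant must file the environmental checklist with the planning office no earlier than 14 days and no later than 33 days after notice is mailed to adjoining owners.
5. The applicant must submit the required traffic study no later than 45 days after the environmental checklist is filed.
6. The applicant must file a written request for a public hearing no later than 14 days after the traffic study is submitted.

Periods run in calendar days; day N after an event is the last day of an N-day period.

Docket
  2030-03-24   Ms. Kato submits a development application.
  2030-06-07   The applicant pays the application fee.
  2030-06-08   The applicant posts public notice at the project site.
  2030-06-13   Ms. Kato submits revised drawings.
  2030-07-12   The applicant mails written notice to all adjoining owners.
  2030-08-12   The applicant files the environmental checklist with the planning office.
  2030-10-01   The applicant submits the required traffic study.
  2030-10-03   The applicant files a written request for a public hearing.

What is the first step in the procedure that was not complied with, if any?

Step 1: 78 days after 2030-03-24 (when the application is submitted) is 2030-06-10; 2030-06-07 is within that limit.
Step 2: 5 days after 2030-06-07 (when the application fee is paid) is 2030-06-12; done 2030-06-08 — timely.
Step 3: the window is 15–57 days after 2030-06-07 (when the application fee is paid), so 2030-06-22 through 2030-08-03; done 2030-07-12 — within the window.
Step 4: the window is 14–33 days after 2030-07-12 (when notice is mailed to adjoining owners), so 2030-07-26 through 2030-08-14; done 2030-08-12, which is between those dates.
Step 5: 45 days after 2030-08-12 (when the environmental checklist is filed) is 2030-09-26; 2030-10-01 misses that deadline by 5 days.
No need to go further; step 5 was not satisfied.

Step 5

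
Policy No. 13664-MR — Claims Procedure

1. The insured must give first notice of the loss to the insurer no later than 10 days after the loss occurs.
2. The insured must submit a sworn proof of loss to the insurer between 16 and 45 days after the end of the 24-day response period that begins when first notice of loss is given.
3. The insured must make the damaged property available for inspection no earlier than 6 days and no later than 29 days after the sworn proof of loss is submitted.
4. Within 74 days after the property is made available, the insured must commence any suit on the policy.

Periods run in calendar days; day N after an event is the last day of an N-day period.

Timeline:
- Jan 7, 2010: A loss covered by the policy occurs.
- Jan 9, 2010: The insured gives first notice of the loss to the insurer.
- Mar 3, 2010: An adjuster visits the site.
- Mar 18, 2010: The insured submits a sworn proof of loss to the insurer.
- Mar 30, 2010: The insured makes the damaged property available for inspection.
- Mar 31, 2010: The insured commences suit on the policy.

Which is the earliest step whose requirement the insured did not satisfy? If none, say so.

None — every step was satisfied

(1) due by Jan 7, 2010 + 10 days = Jan 17, 2010; done Jan 9, 2010 — timely.
(2) the permitted window runs from Feb 2, 2010 + 16 = Feb 18, 2010 to Feb 2, 2010 + 45 = Mar 19, 2010; Mar 18, 2010 falls inside that range.
(3) the permitted window runs from Mar 18, 2010 + 6 = Mar 24, 2010 to Mar 18, 2010 + 29 = Apr 16, 2010; done Mar 30, 2010 — within the window.
(4) due by Mar 30, 2010 + 74 days = Jun 12, 2010; completed Mar 31, 2010, before the deadline.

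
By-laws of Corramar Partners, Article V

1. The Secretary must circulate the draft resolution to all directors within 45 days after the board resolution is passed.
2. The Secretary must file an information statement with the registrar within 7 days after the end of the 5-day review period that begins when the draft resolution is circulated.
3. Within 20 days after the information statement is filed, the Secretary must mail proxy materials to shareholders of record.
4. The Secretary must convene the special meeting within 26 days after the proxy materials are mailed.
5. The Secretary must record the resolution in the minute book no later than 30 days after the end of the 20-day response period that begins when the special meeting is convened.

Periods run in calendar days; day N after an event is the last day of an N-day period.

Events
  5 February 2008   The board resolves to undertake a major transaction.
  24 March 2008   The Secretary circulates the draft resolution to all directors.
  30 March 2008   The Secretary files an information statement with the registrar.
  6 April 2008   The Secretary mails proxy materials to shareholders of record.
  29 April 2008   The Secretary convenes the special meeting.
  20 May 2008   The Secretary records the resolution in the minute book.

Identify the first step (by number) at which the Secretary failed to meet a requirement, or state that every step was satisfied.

Step 1

(1) due by 5 February 2008 + 45 days = 21 March 2008; done 24 March 2008 — 3 days late.
The procedure was therefore not followed at step 1.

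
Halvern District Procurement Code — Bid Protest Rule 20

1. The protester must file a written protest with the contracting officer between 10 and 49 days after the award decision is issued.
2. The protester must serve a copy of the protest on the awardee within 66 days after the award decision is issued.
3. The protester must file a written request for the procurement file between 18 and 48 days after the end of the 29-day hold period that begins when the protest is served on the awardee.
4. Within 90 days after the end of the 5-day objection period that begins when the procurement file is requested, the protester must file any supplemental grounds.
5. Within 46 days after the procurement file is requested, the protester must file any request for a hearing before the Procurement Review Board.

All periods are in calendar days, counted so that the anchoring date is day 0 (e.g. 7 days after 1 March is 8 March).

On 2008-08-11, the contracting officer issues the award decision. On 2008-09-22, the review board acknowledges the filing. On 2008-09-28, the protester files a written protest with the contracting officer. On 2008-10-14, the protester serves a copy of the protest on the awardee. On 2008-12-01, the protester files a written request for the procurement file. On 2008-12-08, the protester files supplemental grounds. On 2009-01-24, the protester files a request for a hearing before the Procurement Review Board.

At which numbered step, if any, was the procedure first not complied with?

Step 5

(1) the permitted window runs from 2008-08-11 + 10 = 2008-08-21 to 2008-08-11 + 49 = 2008-09-29; done 2008-09-28 — within the window.
(2) due by 2008-08-11 + 66 days = 2008-10-16; completed 2008-10-14, before the deadline.
(3) the permitted window runs from 2008-11-12 + 18 = 2008-11-30 to 2008-11-12 + 48 = 2008-12-30; done 2008-12-01 — within the window.
(4) due by 2008-12-06 + 90 days = 2009-03-06; done 2008-12-08 — timely.
(5) due by 2008-12-01 + 46 days = 2009-01-16; not done until 2009-01-24, 8 days after the deadline.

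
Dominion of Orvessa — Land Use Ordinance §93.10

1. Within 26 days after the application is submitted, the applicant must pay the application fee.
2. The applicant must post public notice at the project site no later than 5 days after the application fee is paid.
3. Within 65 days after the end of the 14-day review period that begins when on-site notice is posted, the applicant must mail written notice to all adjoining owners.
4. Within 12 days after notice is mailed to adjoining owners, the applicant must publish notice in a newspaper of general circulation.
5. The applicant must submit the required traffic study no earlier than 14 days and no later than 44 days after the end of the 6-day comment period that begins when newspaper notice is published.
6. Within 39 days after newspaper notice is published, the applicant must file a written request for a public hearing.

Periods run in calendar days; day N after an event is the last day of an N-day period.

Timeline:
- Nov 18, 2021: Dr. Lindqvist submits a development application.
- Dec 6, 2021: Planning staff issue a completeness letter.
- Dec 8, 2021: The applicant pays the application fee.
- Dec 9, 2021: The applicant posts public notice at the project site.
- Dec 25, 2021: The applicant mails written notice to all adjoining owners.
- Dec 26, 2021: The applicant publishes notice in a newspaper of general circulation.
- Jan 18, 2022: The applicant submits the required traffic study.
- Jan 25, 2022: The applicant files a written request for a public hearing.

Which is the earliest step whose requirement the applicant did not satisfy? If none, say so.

None — every step was satisfied

Step 1: 26 days after Nov 18, 2021 (when the application is submitted) is Dec 14, 2021; completed Dec 8, 2021, before the deadline.
Step 2: 5 days after Dec 8, 2021 (when the application fee is paid) is Dec 13, 2021; completed Dec 9, 2021, before the deadline.
Step 3: 65 days after Dec 23, 2021 (end of the 14-day review period, which began when on-site notice is posted on Dec 9, 2021) is Feb 26, 2022; done Dec 25, 2021 — timely.
Step 4: 12 days after Dec 25, 2021 (when notice is mailed to adjoining owners) is Jan 6, 2022; completed Dec 26, 2021, before the deadline.
Step 5: the window is 14–44 days after Jan 1, 2022 (end of the 6-day comment period, which began when newspaper notice is published on Dec 26, 2021), so Jan 15, 2022 through Feb 14, 2022; Jan 18, 2022 falls inside that range.
Step 6: 39 days after Dec 26, 2021 (when newspaper notice is published) is Feb 3, 2022; done Jan 25, 2022 — timely.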